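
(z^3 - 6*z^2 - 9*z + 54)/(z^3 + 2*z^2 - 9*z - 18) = (z - 6)/(z + 2)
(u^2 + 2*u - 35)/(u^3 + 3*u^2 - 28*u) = (u - 5)/(u*(u - 4))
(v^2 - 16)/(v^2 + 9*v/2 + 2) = 2*(v - 4)/(2*v + 1)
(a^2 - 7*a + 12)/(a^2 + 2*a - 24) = (a - 3)/(a + 6)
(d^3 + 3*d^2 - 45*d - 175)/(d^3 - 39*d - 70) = (d + 5)/(d + 2)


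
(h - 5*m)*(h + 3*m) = h^2 - 2*h*m - 15*m^2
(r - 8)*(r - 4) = r^2 - 12*r + 32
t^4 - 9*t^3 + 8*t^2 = t^2*(t - 8)*(t - 1)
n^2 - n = n*(n - 1)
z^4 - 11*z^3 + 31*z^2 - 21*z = z*(z - 7)*(z - 3)*(z - 1)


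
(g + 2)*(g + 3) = g^2 + 5*g + 6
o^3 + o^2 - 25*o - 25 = (o - 5)*(o + 1)*(o + 5)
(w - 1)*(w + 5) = w^2 + 4*w - 5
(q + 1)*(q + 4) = q^2 + 5*q + 4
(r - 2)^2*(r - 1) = r^3 - 5*r^2 + 8*r - 4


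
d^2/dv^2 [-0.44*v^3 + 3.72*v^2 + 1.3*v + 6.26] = 7.44 - 2.64*v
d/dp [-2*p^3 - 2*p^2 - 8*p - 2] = -6*p^2 - 4*p - 8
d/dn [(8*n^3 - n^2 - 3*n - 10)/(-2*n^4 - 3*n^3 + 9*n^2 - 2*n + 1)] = (16*n^6 - 4*n^5 + 51*n^4 - 130*n^3 - 37*n^2 + 178*n - 23)/(4*n^8 + 12*n^7 - 27*n^6 - 46*n^5 + 89*n^4 - 42*n^3 + 22*n^2 - 4*n + 1)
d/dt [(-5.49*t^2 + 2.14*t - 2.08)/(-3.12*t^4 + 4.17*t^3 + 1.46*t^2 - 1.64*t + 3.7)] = (-34.2576*t^5 + 42.9237*t^4 - 43.806*t^3 + 31.9*t^2 - 34.5524*t + 4.5068)/(9.7344*t^8 - 26.0208*t^7 + 8.2785*t^6 + 22.41*t^5 - 34.634*t^4 + 26.0692*t^3 + 13.4936*t^2 - 12.136*t + 13.69)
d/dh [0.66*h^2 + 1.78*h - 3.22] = 1.32*h + 1.78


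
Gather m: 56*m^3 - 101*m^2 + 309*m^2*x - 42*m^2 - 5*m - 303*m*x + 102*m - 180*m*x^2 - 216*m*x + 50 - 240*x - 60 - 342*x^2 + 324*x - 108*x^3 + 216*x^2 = 56*m^3 + m^2*(309*x - 143) + m*(-180*x^2 - 519*x + 97) - 108*x^3 - 126*x^2 + 84*x - 10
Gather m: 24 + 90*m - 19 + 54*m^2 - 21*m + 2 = 54*m^2 + 69*m + 7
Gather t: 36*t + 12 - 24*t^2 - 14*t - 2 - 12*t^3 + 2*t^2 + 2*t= -12*t^3 - 22*t^2 + 24*t + 10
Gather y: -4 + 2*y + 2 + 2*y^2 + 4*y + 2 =2*y^2 + 6*y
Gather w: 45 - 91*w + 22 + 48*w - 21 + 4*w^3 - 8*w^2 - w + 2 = 4*w^3 - 8*w^2 - 44*w + 48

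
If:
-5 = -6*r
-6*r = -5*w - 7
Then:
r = 5/6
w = -2/5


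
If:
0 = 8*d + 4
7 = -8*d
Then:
No Solution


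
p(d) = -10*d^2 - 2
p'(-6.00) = 120.00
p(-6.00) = -362.00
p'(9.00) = -180.00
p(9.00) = -812.00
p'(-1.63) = 32.60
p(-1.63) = -28.57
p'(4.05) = -81.00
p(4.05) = -166.02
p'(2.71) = -54.20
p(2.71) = -75.44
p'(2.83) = -56.60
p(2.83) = -82.09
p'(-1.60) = 32.00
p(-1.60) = -27.60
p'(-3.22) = 64.40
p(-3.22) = -105.68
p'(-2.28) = 45.60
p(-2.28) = -53.98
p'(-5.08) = 101.60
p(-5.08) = -260.06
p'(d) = -20*d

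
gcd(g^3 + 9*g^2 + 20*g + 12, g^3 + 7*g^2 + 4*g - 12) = g^2 + 8*g + 12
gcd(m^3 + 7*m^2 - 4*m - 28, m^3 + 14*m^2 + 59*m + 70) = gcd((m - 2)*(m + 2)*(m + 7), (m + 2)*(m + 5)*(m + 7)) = m^2 + 9*m + 14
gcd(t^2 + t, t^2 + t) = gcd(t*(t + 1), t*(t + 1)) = t^2 + t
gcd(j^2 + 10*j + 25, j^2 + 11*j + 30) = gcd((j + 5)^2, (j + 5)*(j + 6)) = j + 5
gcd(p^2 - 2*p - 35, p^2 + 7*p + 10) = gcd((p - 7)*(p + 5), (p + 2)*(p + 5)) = p + 5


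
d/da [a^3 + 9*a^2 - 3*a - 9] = 3*a^2 + 18*a - 3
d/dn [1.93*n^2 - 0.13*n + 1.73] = 3.86*n - 0.13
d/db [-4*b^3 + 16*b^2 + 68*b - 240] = -12*b^2 + 32*b + 68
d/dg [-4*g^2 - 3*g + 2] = -8*g - 3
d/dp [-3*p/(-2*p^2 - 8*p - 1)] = 3*(1 - 2*p^2)/(4*p^4 + 32*p^3 + 68*p^2 + 16*p + 1)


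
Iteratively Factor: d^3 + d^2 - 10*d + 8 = (d - 1)*(d^2 + 2*d - 8) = (d - 1)*(d + 4)*(d - 2)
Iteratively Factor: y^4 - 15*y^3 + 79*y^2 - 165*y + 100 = (y - 5)*(y^3 - 10*y^2 + 29*y - 20) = (y - 5)*(y - 1)*(y^2 - 9*y + 20) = (y - 5)*(y - 4)*(y - 1)*(y - 5)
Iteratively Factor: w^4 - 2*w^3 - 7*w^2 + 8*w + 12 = (w + 1)*(w^3 - 3*w^2 - 4*w + 12) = (w - 3)*(w + 1)*(w^2 - 4) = (w - 3)*(w - 2)*(w + 1)*(w + 2)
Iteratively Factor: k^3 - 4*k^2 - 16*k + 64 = (k - 4)*(k^2 - 16) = (k - 4)*(k + 4)*(k - 4)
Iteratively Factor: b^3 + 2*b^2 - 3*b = (b)*(b^2 + 2*b - 3) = b*(b - 1)*(b + 3)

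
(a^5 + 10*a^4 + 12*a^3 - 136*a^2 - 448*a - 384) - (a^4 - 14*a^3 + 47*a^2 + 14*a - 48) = a^5 + 9*a^4 + 26*a^3 - 183*a^2 - 462*a - 336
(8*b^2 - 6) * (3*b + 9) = 24*b^3 + 72*b^2 - 18*b - 54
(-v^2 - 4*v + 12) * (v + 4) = -v^3 - 8*v^2 - 4*v + 48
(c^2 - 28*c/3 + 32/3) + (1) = c^2 - 28*c/3 + 35/3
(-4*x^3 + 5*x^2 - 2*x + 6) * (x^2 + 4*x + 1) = -4*x^5 - 11*x^4 + 14*x^3 + 3*x^2 + 22*x + 6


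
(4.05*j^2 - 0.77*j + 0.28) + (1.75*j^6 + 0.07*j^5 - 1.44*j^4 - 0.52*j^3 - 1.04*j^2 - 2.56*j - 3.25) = 1.75*j^6 + 0.07*j^5 - 1.44*j^4 - 0.52*j^3 + 3.01*j^2 - 3.33*j - 2.97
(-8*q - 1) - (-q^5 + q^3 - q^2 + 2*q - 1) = q^5 - q^3 + q^2 - 10*q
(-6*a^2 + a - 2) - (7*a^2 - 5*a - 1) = -13*a^2 + 6*a - 1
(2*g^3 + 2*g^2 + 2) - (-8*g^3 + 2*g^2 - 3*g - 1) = 10*g^3 + 3*g + 3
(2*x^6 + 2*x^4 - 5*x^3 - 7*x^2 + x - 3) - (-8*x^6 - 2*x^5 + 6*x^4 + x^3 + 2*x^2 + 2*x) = 10*x^6 + 2*x^5 - 4*x^4 - 6*x^3 - 9*x^2 - x - 3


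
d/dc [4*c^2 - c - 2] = 8*c - 1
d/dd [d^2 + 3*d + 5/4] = 2*d + 3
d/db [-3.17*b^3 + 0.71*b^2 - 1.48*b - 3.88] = -9.51*b^2 + 1.42*b - 1.48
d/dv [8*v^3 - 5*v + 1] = 24*v^2 - 5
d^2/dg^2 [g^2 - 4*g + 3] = 2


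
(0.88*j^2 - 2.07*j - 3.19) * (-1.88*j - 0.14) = -1.6544*j^3 + 3.7684*j^2 + 6.287*j + 0.4466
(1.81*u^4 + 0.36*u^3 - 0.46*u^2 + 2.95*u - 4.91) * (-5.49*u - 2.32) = -9.9369*u^5 - 6.1756*u^4 + 1.6902*u^3 - 15.1283*u^2 + 20.1119*u + 11.3912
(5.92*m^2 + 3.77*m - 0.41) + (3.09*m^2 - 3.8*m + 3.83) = 9.01*m^2 - 0.0299999999999998*m + 3.42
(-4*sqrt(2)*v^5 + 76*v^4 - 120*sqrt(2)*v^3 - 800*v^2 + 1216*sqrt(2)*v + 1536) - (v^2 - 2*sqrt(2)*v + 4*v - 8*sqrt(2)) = -4*sqrt(2)*v^5 + 76*v^4 - 120*sqrt(2)*v^3 - 801*v^2 - 4*v + 1218*sqrt(2)*v + 8*sqrt(2) + 1536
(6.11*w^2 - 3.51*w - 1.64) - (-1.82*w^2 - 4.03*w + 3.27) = 7.93*w^2 + 0.52*w - 4.91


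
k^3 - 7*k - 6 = (k - 3)*(k + 1)*(k + 2)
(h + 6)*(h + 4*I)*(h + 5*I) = h^3 + 6*h^2 + 9*I*h^2 - 20*h + 54*I*h - 120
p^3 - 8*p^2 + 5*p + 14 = (p - 7)*(p - 2)*(p + 1)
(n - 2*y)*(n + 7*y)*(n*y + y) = n^3*y + 5*n^2*y^2 + n^2*y - 14*n*y^3 + 5*n*y^2 - 14*y^3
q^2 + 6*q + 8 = (q + 2)*(q + 4)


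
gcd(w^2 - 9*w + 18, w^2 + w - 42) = w - 6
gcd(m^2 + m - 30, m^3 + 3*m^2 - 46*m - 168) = m + 6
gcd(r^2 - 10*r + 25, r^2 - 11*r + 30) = r - 5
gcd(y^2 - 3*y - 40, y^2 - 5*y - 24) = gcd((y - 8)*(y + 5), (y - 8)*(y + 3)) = y - 8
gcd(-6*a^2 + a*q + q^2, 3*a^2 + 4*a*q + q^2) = 3*a + q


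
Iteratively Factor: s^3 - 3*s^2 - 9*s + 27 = (s - 3)*(s^2 - 9) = (s - 3)^2*(s + 3)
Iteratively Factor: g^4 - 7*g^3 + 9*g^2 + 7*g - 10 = (g - 1)*(g^3 - 6*g^2 + 3*g + 10) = (g - 5)*(g - 1)*(g^2 - g - 2) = (g - 5)*(g - 1)*(g + 1)*(g - 2)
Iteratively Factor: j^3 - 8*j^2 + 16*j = (j - 4)*(j^2 - 4*j) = j*(j - 4)*(j - 4)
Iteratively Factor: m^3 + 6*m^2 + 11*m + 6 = (m + 2)*(m^2 + 4*m + 3) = (m + 2)*(m + 3)*(m + 1)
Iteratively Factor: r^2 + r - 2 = (r + 2)*(r - 1)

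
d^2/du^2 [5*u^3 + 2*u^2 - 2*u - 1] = 30*u + 4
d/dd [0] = 0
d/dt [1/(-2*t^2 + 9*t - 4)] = (4*t - 9)/(2*t^2 - 9*t + 4)^2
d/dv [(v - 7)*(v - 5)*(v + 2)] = 3*v^2 - 20*v + 11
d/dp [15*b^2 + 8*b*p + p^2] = 8*b + 2*p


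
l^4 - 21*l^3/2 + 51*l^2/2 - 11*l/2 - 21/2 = (l - 7)*(l - 3)*(l - 1)*(l + 1/2)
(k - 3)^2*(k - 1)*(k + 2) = k^4 - 5*k^3 + k^2 + 21*k - 18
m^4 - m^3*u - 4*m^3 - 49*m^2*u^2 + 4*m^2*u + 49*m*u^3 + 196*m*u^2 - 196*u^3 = (m - 4)*(m - 7*u)*(m - u)*(m + 7*u)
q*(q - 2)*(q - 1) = q^3 - 3*q^2 + 2*q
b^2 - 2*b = b*(b - 2)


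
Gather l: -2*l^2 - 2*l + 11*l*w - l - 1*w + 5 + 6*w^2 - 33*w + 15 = -2*l^2 + l*(11*w - 3) + 6*w^2 - 34*w + 20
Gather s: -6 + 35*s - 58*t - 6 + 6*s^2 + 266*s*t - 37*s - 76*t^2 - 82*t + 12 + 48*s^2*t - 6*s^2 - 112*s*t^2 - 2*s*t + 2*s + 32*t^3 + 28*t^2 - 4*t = 48*s^2*t + s*(-112*t^2 + 264*t) + 32*t^3 - 48*t^2 - 144*t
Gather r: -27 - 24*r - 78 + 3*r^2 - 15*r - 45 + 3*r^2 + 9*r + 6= 6*r^2 - 30*r - 144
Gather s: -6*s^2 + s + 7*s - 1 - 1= -6*s^2 + 8*s - 2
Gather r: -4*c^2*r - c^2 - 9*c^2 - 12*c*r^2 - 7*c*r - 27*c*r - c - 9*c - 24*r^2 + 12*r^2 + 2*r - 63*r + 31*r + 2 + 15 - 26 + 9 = -10*c^2 - 10*c + r^2*(-12*c - 12) + r*(-4*c^2 - 34*c - 30)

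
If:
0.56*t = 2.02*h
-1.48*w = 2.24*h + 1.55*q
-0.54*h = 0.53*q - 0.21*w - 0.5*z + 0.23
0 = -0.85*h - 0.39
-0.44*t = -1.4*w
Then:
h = -0.46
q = 1.16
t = -1.66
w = -0.52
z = 1.41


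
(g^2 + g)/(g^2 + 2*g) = (g + 1)/(g + 2)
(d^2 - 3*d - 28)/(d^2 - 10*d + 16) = (d^2 - 3*d - 28)/(d^2 - 10*d + 16)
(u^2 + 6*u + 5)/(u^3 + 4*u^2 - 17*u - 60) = (u + 1)/(u^2 - u - 12)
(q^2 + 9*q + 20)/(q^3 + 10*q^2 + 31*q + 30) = (q + 4)/(q^2 + 5*q + 6)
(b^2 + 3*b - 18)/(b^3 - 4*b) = (b^2 + 3*b - 18)/(b*(b^2 - 4))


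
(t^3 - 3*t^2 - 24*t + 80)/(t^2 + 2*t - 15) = (t^2 - 8*t + 16)/(t - 3)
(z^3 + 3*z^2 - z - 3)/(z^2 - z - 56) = (-z^3 - 3*z^2 + z + 3)/(-z^2 + z + 56)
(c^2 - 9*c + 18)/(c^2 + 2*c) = (c^2 - 9*c + 18)/(c*(c + 2))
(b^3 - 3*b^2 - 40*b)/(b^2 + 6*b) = (b^2 - 3*b - 40)/(b + 6)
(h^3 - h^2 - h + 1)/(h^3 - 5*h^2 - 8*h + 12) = (h^2 - 1)/(h^2 - 4*h - 12)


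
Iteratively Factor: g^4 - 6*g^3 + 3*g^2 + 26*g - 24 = (g - 1)*(g^3 - 5*g^2 - 2*g + 24) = (g - 3)*(g - 1)*(g^2 - 2*g - 8) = (g - 4)*(g - 3)*(g - 1)*(g + 2)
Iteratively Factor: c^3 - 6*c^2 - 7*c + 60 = (c - 5)*(c^2 - c - 12) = (c - 5)*(c + 3)*(c - 4)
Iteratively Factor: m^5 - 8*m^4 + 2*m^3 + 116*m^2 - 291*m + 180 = (m - 3)*(m^4 - 5*m^3 - 13*m^2 + 77*m - 60) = (m - 5)*(m - 3)*(m^3 - 13*m + 12) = (m - 5)*(m - 3)^2*(m^2 + 3*m - 4) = (m - 5)*(m - 3)^2*(m - 1)*(m + 4)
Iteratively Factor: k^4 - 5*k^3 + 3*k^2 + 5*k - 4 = (k + 1)*(k^3 - 6*k^2 + 9*k - 4) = (k - 1)*(k + 1)*(k^2 - 5*k + 4) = (k - 4)*(k - 1)*(k + 1)*(k - 1)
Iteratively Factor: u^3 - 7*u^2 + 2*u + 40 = (u - 5)*(u^2 - 2*u - 8) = (u - 5)*(u + 2)*(u - 4)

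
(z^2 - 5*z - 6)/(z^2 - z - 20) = (-z^2 + 5*z + 6)/(-z^2 + z + 20)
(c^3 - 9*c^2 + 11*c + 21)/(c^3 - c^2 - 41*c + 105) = (c^2 - 6*c - 7)/(c^2 + 2*c - 35)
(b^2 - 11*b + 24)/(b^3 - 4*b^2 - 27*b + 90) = (b - 8)/(b^2 - b - 30)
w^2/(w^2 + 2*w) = w/(w + 2)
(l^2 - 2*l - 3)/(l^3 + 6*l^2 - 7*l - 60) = (l + 1)/(l^2 + 9*l + 20)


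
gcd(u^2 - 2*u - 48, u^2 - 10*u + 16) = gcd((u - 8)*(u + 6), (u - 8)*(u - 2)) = u - 8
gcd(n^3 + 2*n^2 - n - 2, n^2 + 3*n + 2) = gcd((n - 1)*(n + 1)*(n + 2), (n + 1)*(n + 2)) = n^2 + 3*n + 2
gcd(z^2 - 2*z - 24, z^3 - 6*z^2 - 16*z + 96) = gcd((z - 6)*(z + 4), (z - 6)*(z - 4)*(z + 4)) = z^2 - 2*z - 24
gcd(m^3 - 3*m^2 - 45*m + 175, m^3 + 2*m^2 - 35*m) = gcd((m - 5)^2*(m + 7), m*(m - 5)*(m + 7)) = m^2 + 2*m - 35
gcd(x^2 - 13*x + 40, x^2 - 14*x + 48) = x - 8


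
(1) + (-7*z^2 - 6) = -7*z^2 - 5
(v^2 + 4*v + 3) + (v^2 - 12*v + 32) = 2*v^2 - 8*v + 35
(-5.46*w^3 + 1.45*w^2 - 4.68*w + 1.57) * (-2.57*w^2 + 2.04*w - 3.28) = 14.0322*w^5 - 14.8649*w^4 + 32.8944*w^3 - 18.3381*w^2 + 18.5532*w - 5.1496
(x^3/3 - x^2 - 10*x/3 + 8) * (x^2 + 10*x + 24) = x^5/3 + 7*x^4/3 - 16*x^3/3 - 148*x^2/3 + 192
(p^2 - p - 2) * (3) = 3*p^2 - 3*p - 6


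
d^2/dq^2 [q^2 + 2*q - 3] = 2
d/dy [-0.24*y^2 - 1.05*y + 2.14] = -0.48*y - 1.05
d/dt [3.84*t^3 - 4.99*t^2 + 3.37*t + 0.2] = 11.52*t^2 - 9.98*t + 3.37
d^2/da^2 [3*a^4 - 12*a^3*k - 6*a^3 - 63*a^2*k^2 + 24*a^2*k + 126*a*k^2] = 36*a^2 - 72*a*k - 36*a - 126*k^2 + 48*k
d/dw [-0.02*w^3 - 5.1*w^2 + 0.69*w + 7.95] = -0.06*w^2 - 10.2*w + 0.69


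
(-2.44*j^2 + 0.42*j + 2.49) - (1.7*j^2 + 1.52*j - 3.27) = -4.14*j^2 - 1.1*j + 5.76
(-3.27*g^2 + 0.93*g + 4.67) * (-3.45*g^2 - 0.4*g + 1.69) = 11.2815*g^4 - 1.9005*g^3 - 22.0098*g^2 - 0.2963*g + 7.8923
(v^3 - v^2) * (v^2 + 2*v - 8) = v^5 + v^4 - 10*v^3 + 8*v^2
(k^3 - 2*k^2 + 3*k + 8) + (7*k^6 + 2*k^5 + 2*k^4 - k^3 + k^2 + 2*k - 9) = 7*k^6 + 2*k^5 + 2*k^4 - k^2 + 5*k - 1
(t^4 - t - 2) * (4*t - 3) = 4*t^5 - 3*t^4 - 4*t^2 - 5*t + 6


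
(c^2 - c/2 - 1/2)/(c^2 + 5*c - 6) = (c + 1/2)/(c + 6)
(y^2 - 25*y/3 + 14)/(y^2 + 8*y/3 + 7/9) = 3*(3*y^2 - 25*y + 42)/(9*y^2 + 24*y + 7)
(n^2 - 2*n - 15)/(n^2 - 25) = (n + 3)/(n + 5)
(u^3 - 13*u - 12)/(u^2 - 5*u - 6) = (u^2 - u - 12)/(u - 6)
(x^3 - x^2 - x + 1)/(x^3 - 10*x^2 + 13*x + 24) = (x^2 - 2*x + 1)/(x^2 - 11*x + 24)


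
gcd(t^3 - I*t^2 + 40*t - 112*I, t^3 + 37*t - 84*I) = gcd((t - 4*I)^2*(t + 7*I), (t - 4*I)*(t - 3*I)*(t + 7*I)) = t^2 + 3*I*t + 28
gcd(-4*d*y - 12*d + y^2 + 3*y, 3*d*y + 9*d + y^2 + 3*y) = y + 3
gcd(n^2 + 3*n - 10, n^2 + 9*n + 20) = n + 5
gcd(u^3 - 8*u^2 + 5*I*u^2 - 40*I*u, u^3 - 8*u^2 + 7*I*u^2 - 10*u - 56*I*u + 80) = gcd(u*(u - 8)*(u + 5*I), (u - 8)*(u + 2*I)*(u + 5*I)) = u^2 + u*(-8 + 5*I) - 40*I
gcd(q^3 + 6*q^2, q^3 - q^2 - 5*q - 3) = 1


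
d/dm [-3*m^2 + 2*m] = 2 - 6*m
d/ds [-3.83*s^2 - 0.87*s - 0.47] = -7.66*s - 0.87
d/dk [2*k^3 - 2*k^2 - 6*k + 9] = 6*k^2 - 4*k - 6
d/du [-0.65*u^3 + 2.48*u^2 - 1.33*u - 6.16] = -1.95*u^2 + 4.96*u - 1.33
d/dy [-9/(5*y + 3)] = 45/(5*y + 3)^2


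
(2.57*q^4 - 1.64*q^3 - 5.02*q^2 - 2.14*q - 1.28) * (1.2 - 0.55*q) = -1.4135*q^5 + 3.986*q^4 + 0.793*q^3 - 4.847*q^2 - 1.864*q - 1.536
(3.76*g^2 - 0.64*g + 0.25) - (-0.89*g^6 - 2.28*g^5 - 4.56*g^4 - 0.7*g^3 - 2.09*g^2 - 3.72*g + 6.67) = 0.89*g^6 + 2.28*g^5 + 4.56*g^4 + 0.7*g^3 + 5.85*g^2 + 3.08*g - 6.42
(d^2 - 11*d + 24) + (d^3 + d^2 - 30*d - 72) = d^3 + 2*d^2 - 41*d - 48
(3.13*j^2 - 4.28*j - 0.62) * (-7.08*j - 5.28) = -22.1604*j^3 + 13.776*j^2 + 26.988*j + 3.2736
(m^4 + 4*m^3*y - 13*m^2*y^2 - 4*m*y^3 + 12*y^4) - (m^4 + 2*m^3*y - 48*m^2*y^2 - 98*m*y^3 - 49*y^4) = 2*m^3*y + 35*m^2*y^2 + 94*m*y^3 + 61*y^4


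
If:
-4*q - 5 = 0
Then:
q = -5/4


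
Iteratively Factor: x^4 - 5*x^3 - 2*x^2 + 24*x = (x + 2)*(x^3 - 7*x^2 + 12*x) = x*(x + 2)*(x^2 - 7*x + 12) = x*(x - 3)*(x + 2)*(x - 4)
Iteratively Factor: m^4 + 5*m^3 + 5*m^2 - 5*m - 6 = (m - 1)*(m^3 + 6*m^2 + 11*m + 6) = (m - 1)*(m + 1)*(m^2 + 5*m + 6) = (m - 1)*(m + 1)*(m + 2)*(m + 3)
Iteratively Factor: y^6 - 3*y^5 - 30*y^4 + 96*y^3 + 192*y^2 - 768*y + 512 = (y - 4)*(y^5 + y^4 - 26*y^3 - 8*y^2 + 160*y - 128) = (y - 4)^2*(y^4 + 5*y^3 - 6*y^2 - 32*y + 32) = (y - 4)^2*(y + 4)*(y^3 + y^2 - 10*y + 8) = (y - 4)^2*(y + 4)^2*(y^2 - 3*y + 2) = (y - 4)^2*(y - 2)*(y + 4)^2*(y - 1)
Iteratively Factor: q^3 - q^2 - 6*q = (q + 2)*(q^2 - 3*q) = (q - 3)*(q + 2)*(q)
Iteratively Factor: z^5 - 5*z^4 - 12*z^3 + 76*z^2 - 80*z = (z - 5)*(z^4 - 12*z^2 + 16*z) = (z - 5)*(z - 2)*(z^3 + 2*z^2 - 8*z) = z*(z - 5)*(z - 2)*(z^2 + 2*z - 8) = z*(z - 5)*(z - 2)^2*(z + 4)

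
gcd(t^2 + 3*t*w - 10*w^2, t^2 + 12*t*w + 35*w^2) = t + 5*w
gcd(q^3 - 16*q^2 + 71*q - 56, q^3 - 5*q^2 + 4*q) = q - 1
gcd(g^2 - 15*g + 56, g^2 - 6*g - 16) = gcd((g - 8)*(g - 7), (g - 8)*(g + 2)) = g - 8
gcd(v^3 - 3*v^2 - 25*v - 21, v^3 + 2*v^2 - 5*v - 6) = v^2 + 4*v + 3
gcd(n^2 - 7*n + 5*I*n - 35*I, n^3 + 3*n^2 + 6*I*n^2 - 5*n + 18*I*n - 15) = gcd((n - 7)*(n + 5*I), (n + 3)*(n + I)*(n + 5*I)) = n + 5*I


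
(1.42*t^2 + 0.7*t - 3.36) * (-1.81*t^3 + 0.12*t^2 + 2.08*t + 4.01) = -2.5702*t^5 - 1.0966*t^4 + 9.1192*t^3 + 6.747*t^2 - 4.1818*t - 13.4736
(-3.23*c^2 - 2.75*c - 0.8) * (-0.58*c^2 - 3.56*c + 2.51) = 1.8734*c^4 + 13.0938*c^3 + 2.1467*c^2 - 4.0545*c - 2.008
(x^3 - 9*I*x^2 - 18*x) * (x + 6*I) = x^4 - 3*I*x^3 + 36*x^2 - 108*I*x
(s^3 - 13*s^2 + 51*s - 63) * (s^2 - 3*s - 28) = s^5 - 16*s^4 + 62*s^3 + 148*s^2 - 1239*s + 1764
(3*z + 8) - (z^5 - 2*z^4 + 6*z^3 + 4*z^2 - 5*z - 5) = -z^5 + 2*z^4 - 6*z^3 - 4*z^2 + 8*z + 13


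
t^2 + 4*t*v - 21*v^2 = (t - 3*v)*(t + 7*v)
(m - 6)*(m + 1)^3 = m^4 - 3*m^3 - 15*m^2 - 17*m - 6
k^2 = k^2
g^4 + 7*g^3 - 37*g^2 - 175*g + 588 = (g - 4)*(g - 3)*(g + 7)^2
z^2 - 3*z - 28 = (z - 7)*(z + 4)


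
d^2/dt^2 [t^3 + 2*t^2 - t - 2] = 6*t + 4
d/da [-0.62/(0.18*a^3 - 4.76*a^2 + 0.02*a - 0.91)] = (0.3348*a^2 - 5.9024*a + 0.0124)/(0.18*a^3 - 4.76*a^2 + 0.02*a - 0.91)^2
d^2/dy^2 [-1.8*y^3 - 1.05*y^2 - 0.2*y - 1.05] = -10.8*y - 2.1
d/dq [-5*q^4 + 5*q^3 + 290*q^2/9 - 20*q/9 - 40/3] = -20*q^3 + 15*q^2 + 580*q/9 - 20/9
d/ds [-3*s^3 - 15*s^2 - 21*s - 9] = -9*s^2 - 30*s - 21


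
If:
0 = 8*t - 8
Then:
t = 1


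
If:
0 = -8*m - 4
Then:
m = -1/2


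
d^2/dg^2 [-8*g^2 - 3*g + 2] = -16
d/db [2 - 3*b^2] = -6*b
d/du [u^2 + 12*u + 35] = 2*u + 12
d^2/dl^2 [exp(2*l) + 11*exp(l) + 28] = (4*exp(l) + 11)*exp(l)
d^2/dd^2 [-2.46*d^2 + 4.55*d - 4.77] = -4.92000000000000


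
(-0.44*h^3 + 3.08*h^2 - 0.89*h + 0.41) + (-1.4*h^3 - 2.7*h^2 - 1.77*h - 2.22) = -1.84*h^3 + 0.38*h^2 - 2.66*h - 1.81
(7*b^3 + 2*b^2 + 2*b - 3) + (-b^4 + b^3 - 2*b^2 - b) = -b^4 + 8*b^3 + b - 3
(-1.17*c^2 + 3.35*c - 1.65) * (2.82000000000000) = -3.2994*c^2 + 9.447*c - 4.653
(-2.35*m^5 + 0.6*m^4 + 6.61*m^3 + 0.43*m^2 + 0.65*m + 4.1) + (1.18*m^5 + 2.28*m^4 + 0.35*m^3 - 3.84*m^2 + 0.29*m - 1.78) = -1.17*m^5 + 2.88*m^4 + 6.96*m^3 - 3.41*m^2 + 0.94*m + 2.32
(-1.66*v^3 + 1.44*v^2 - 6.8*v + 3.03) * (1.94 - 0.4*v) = 0.664*v^4 - 3.7964*v^3 + 5.5136*v^2 - 14.404*v + 5.8782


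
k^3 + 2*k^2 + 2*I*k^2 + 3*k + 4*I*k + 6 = (k + 2)*(k - I)*(k + 3*I)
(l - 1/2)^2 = l^2 - l + 1/4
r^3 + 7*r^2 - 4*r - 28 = (r - 2)*(r + 2)*(r + 7)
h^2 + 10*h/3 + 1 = (h + 1/3)*(h + 3)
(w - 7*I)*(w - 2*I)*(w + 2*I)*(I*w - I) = I*w^4 + 7*w^3 - I*w^3 - 7*w^2 + 4*I*w^2 + 28*w - 4*I*w - 28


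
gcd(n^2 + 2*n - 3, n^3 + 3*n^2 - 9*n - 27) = n + 3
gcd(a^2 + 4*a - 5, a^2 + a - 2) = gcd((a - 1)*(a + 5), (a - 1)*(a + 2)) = a - 1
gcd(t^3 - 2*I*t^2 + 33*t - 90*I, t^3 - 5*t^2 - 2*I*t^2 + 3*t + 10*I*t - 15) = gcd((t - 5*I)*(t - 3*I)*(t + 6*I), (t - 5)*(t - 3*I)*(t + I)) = t - 3*I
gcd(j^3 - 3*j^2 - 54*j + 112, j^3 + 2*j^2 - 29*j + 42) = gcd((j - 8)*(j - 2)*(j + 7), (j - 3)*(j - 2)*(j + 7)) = j^2 + 5*j - 14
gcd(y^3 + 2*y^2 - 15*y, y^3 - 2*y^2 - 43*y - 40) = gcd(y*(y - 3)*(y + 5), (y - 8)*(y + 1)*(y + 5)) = y + 5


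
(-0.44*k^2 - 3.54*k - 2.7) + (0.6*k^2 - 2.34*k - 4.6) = 0.16*k^2 - 5.88*k - 7.3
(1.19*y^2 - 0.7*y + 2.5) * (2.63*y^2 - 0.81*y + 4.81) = 3.1297*y^4 - 2.8049*y^3 + 12.8659*y^2 - 5.392*y + 12.025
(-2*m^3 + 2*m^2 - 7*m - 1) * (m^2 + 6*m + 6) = -2*m^5 - 10*m^4 - 7*m^3 - 31*m^2 - 48*m - 6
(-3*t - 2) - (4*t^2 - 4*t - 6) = -4*t^2 + t + 4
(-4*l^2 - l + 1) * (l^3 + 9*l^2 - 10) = -4*l^5 - 37*l^4 - 8*l^3 + 49*l^2 + 10*l - 10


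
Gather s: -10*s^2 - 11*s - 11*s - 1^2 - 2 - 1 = -10*s^2 - 22*s - 4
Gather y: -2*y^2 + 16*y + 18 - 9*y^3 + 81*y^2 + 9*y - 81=-9*y^3 + 79*y^2 + 25*y - 63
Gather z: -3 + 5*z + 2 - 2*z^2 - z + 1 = -2*z^2 + 4*z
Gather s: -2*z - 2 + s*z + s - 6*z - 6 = s*(z + 1) - 8*z - 8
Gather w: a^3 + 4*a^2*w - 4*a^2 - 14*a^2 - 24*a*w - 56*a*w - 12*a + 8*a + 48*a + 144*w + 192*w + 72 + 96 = a^3 - 18*a^2 + 44*a + w*(4*a^2 - 80*a + 336) + 168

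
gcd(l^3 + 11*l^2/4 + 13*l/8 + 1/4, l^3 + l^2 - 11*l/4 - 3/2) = l^2 + 5*l/2 + 1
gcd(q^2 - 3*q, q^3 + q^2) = q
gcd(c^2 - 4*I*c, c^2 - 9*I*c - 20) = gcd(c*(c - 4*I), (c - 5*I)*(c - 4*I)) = c - 4*I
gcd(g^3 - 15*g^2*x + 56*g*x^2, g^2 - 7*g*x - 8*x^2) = -g + 8*x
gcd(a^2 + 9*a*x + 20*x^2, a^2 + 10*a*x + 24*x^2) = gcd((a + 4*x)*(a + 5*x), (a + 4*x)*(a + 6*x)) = a + 4*x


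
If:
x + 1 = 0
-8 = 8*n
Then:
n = -1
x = -1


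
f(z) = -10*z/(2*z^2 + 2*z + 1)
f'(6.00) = 0.10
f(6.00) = -0.71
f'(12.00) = 0.03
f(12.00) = -0.38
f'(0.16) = -5.05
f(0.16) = -1.17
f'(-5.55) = 0.23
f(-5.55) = 1.08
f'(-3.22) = 0.84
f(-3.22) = 2.11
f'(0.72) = 0.03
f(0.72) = -2.07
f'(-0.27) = -23.28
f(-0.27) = 4.46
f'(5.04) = 0.13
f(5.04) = -0.81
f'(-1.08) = 9.69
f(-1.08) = 9.21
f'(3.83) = 0.20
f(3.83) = -1.01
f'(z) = -10*z*(-4*z - 2)/(2*z^2 + 2*z + 1)^2 - 10/(2*z^2 + 2*z + 1)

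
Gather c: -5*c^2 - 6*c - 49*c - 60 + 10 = -5*c^2 - 55*c - 50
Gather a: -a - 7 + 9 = 2 - a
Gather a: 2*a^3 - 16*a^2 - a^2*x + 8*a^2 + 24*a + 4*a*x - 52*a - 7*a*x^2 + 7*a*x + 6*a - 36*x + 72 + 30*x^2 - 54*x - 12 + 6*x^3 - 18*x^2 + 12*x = 2*a^3 + a^2*(-x - 8) + a*(-7*x^2 + 11*x - 22) + 6*x^3 + 12*x^2 - 78*x + 60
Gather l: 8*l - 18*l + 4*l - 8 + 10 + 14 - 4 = 12 - 6*l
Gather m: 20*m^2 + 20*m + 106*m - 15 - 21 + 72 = 20*m^2 + 126*m + 36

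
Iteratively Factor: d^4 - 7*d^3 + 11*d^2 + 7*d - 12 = (d - 4)*(d^3 - 3*d^2 - d + 3) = (d - 4)*(d - 1)*(d^2 - 2*d - 3) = (d - 4)*(d - 3)*(d - 1)*(d + 1)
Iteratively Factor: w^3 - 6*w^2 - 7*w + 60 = (w + 3)*(w^2 - 9*w + 20) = (w - 4)*(w + 3)*(w - 5)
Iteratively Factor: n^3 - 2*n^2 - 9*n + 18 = (n - 3)*(n^2 + n - 6) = (n - 3)*(n - 2)*(n + 3)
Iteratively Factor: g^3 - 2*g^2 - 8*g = (g - 4)*(g^2 + 2*g) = g*(g - 4)*(g + 2)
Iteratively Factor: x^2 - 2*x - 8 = (x - 4)*(x + 2)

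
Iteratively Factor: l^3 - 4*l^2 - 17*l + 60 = (l - 5)*(l^2 + l - 12) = (l - 5)*(l - 3)*(l + 4)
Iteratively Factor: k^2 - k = (k)*(k - 1)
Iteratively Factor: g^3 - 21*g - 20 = (g + 1)*(g^2 - g - 20) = (g - 5)*(g + 1)*(g + 4)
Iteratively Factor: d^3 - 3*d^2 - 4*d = (d + 1)*(d^2 - 4*d) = d*(d + 1)*(d - 4)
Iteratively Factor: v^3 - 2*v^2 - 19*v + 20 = (v + 4)*(v^2 - 6*v + 5) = (v - 1)*(v + 4)*(v - 5)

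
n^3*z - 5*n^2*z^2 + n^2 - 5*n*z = n*(n - 5*z)*(n*z + 1)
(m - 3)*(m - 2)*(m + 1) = m^3 - 4*m^2 + m + 6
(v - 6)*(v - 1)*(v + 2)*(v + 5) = v^4 - 33*v^2 - 28*v + 60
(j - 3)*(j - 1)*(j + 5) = j^3 + j^2 - 17*j + 15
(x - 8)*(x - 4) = x^2 - 12*x + 32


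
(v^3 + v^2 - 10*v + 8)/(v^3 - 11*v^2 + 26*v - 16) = (v + 4)/(v - 8)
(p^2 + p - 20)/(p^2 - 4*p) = (p + 5)/p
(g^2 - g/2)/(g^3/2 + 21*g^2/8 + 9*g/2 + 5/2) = 4*g*(2*g - 1)/(4*g^3 + 21*g^2 + 36*g + 20)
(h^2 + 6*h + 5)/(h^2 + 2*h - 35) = (h^2 + 6*h + 5)/(h^2 + 2*h - 35)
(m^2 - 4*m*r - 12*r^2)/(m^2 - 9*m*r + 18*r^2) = (-m - 2*r)/(-m + 3*r)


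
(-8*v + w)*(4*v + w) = -32*v^2 - 4*v*w + w^2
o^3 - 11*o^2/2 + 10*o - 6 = (o - 2)^2*(o - 3/2)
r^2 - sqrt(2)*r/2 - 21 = (r - 7*sqrt(2)/2)*(r + 3*sqrt(2))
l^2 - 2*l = l*(l - 2)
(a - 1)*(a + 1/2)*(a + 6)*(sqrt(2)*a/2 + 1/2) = sqrt(2)*a^4/2 + a^3/2 + 11*sqrt(2)*a^3/4 - 7*sqrt(2)*a^2/4 + 11*a^2/4 - 3*sqrt(2)*a/2 - 7*a/4 - 3/2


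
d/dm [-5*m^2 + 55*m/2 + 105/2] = 55/2 - 10*m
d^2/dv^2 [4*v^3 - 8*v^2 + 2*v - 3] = 24*v - 16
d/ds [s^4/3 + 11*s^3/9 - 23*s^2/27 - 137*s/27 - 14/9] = 4*s^3/3 + 11*s^2/3 - 46*s/27 - 137/27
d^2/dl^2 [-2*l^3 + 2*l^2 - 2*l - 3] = 4 - 12*l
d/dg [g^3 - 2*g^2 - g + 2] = 3*g^2 - 4*g - 1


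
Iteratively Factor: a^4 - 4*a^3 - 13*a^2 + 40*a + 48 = (a - 4)*(a^3 - 13*a - 12) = (a - 4)*(a + 3)*(a^2 - 3*a - 4) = (a - 4)*(a + 1)*(a + 3)*(a - 4)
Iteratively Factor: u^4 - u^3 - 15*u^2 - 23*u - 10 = (u - 5)*(u^3 + 4*u^2 + 5*u + 2) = (u - 5)*(u + 2)*(u^2 + 2*u + 1) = (u - 5)*(u + 1)*(u + 2)*(u + 1)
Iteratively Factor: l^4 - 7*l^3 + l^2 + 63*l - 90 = (l - 2)*(l^3 - 5*l^2 - 9*l + 45) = (l - 3)*(l - 2)*(l^2 - 2*l - 15) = (l - 5)*(l - 3)*(l - 2)*(l + 3)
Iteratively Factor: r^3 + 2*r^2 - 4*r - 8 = (r + 2)*(r^2 - 4) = (r + 2)^2*(r - 2)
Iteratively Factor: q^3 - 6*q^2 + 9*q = (q)*(q^2 - 6*q + 9) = q*(q - 3)*(q - 3)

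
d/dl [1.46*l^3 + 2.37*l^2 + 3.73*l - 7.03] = 4.38*l^2 + 4.74*l + 3.73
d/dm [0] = 0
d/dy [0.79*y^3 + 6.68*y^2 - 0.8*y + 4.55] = 2.37*y^2 + 13.36*y - 0.8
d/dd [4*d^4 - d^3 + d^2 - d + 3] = 16*d^3 - 3*d^2 + 2*d - 1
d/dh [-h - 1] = -1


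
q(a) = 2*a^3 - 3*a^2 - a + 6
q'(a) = 6*a^2 - 6*a - 1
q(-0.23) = 6.05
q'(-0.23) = 0.70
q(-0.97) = 2.32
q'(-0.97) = 10.47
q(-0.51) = 5.46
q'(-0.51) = 3.62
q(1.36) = 4.12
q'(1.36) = 1.94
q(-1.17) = -0.14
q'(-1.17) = 14.23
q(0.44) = 5.15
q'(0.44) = -2.48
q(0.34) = 5.39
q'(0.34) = -2.35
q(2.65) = 19.50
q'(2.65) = 25.24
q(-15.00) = -7404.00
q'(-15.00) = 1439.00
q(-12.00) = -3870.00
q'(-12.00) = 935.00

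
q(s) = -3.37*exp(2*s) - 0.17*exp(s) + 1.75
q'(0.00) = -6.91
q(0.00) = -1.79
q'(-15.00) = 0.00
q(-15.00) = 1.75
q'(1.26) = -84.37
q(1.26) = -40.73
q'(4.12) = -25551.97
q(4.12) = -12779.47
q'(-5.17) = -0.00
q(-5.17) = 1.75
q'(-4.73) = -0.00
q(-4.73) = 1.75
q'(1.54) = -147.44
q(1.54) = -72.37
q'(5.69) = -590157.76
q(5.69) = -295102.28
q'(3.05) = -3008.67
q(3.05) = -1504.38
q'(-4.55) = -0.00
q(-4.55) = 1.75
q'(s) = -6.74*exp(2*s) - 0.17*exp(s)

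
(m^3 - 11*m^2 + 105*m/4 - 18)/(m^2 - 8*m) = m - 3 + 9/(4*m)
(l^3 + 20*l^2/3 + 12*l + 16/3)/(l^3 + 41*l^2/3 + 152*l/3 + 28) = (l^2 + 6*l + 8)/(l^2 + 13*l + 42)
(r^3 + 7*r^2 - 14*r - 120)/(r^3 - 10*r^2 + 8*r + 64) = (r^2 + 11*r + 30)/(r^2 - 6*r - 16)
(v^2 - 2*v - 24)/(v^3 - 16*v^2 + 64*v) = (v^2 - 2*v - 24)/(v*(v^2 - 16*v + 64))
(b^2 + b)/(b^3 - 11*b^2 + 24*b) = (b + 1)/(b^2 - 11*b + 24)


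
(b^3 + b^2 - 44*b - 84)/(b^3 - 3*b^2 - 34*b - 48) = (b^2 - b - 42)/(b^2 - 5*b - 24)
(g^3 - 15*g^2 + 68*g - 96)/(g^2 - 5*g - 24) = (g^2 - 7*g + 12)/(g + 3)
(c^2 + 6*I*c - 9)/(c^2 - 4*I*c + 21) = (c + 3*I)/(c - 7*I)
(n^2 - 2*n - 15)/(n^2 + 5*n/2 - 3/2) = 2*(n - 5)/(2*n - 1)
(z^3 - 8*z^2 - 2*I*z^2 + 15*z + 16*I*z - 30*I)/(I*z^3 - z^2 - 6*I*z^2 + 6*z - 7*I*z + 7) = (-I*z^3 + z^2*(-2 + 8*I) + z*(16 - 15*I) - 30)/(z^3 + z^2*(-6 + I) + z*(-7 - 6*I) - 7*I)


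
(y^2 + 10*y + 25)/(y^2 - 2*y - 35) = (y + 5)/(y - 7)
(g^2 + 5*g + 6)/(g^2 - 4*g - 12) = (g + 3)/(g - 6)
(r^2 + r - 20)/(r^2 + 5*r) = (r - 4)/r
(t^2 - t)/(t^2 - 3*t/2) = 2*(t - 1)/(2*t - 3)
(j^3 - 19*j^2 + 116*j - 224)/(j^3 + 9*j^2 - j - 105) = (j^3 - 19*j^2 + 116*j - 224)/(j^3 + 9*j^2 - j - 105)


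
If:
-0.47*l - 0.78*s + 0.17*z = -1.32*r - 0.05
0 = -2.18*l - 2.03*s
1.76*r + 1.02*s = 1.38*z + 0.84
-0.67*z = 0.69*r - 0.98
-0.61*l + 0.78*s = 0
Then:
No Solution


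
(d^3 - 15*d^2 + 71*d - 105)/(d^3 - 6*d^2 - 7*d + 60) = (d^2 - 10*d + 21)/(d^2 - d - 12)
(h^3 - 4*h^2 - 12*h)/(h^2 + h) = (h^2 - 4*h - 12)/(h + 1)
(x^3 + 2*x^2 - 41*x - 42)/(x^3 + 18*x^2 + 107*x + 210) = (x^2 - 5*x - 6)/(x^2 + 11*x + 30)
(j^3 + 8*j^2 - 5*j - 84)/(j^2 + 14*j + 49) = (j^2 + j - 12)/(j + 7)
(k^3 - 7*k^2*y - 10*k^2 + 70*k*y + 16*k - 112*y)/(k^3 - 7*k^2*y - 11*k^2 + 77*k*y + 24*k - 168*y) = (k - 2)/(k - 3)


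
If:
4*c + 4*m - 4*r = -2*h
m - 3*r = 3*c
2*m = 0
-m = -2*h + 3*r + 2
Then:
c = -2/5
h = 8/5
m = 0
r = 2/5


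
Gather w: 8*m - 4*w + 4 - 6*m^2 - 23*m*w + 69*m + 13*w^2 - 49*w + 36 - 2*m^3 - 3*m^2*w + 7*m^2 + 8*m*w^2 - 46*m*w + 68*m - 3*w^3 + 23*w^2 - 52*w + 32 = -2*m^3 + m^2 + 145*m - 3*w^3 + w^2*(8*m + 36) + w*(-3*m^2 - 69*m - 105) + 72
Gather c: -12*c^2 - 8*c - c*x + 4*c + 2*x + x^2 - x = -12*c^2 + c*(-x - 4) + x^2 + x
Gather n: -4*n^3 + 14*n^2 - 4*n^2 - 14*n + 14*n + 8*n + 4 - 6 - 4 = -4*n^3 + 10*n^2 + 8*n - 6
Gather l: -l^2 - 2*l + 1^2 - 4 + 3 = -l^2 - 2*l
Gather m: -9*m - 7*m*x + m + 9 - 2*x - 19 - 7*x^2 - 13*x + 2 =m*(-7*x - 8) - 7*x^2 - 15*x - 8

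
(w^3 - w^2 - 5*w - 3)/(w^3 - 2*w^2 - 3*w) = (w + 1)/w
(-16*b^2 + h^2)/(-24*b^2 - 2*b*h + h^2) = (4*b - h)/(6*b - h)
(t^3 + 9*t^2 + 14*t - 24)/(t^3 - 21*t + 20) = (t^2 + 10*t + 24)/(t^2 + t - 20)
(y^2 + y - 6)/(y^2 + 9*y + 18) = (y - 2)/(y + 6)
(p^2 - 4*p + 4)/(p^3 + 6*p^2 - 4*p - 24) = (p - 2)/(p^2 + 8*p + 12)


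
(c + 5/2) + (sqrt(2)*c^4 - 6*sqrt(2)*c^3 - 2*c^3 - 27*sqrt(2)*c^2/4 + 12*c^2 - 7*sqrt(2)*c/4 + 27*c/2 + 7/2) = sqrt(2)*c^4 - 6*sqrt(2)*c^3 - 2*c^3 - 27*sqrt(2)*c^2/4 + 12*c^2 - 7*sqrt(2)*c/4 + 29*c/2 + 6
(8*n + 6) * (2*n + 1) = 16*n^2 + 20*n + 6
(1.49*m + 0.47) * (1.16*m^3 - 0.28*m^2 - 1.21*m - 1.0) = 1.7284*m^4 + 0.128*m^3 - 1.9345*m^2 - 2.0587*m - 0.47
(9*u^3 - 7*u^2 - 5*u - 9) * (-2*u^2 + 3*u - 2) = -18*u^5 + 41*u^4 - 29*u^3 + 17*u^2 - 17*u + 18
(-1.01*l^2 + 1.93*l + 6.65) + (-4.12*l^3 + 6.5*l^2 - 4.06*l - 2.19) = -4.12*l^3 + 5.49*l^2 - 2.13*l + 4.46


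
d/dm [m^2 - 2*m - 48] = 2*m - 2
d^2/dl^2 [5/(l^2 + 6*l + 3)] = 10*(-l^2 - 6*l + 4*(l + 3)^2 - 3)/(l^2 + 6*l + 3)^3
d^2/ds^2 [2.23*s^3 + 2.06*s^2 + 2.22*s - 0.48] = 13.38*s + 4.12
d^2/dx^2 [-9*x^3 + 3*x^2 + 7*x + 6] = 6 - 54*x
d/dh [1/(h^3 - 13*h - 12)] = (13 - 3*h^2)/(-h^3 + 13*h + 12)^2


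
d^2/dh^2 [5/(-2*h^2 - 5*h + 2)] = 10*(4*h^2 + 10*h - (4*h + 5)^2 - 4)/(2*h^2 + 5*h - 2)^3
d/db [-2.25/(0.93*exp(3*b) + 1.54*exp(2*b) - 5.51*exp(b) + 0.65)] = (6.2775*exp(2*b) + 6.93*exp(b) - 12.3975)*exp(b)/(0.93*exp(3*b) + 1.54*exp(2*b) - 5.51*exp(b) + 0.65)^2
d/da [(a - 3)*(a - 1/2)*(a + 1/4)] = 3*a^2 - 13*a/2 + 5/8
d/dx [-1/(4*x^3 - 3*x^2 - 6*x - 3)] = 6*(2*x^2 - x - 1)/(-4*x^3 + 3*x^2 + 6*x + 3)^2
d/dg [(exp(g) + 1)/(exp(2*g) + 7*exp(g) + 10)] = (-(exp(g) + 1)*(2*exp(g) + 7) + exp(2*g) + 7*exp(g) + 10)*exp(g)/(exp(2*g) + 7*exp(g) + 10)^2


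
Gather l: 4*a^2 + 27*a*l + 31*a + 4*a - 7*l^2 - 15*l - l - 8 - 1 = 4*a^2 + 35*a - 7*l^2 + l*(27*a - 16) - 9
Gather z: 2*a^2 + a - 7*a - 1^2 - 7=2*a^2 - 6*a - 8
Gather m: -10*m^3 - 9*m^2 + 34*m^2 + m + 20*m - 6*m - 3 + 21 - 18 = -10*m^3 + 25*m^2 + 15*m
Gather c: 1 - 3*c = 1 - 3*c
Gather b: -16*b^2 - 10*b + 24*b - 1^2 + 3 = -16*b^2 + 14*b + 2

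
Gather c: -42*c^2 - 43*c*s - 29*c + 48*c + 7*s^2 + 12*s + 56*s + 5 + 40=-42*c^2 + c*(19 - 43*s) + 7*s^2 + 68*s + 45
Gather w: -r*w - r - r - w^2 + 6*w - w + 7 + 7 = -2*r - w^2 + w*(5 - r) + 14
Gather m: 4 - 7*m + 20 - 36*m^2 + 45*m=-36*m^2 + 38*m + 24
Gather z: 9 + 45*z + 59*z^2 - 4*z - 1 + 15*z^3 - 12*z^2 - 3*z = 15*z^3 + 47*z^2 + 38*z + 8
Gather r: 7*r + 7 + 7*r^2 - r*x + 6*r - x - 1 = 7*r^2 + r*(13 - x) - x + 6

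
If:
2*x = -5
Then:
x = -5/2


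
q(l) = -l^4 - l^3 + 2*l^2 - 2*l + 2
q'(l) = -4*l^3 - 3*l^2 + 4*l - 2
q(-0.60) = 4.01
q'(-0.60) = -4.62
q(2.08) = -21.22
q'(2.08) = -42.65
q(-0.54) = 3.74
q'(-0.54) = -4.40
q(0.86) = 0.58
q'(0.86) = -3.32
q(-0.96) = 5.80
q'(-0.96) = -5.07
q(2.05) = -19.97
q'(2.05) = -40.87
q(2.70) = -61.65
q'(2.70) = -91.80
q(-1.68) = 7.78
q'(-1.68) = 1.78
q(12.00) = -22198.00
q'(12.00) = -7298.00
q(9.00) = -7144.00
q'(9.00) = -3125.00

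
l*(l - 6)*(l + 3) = l^3 - 3*l^2 - 18*l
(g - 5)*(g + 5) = g^2 - 25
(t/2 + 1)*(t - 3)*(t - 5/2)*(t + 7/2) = t^4/2 - 63*t^2/8 + 11*t/8 + 105/4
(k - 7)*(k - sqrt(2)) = k^2 - 7*k - sqrt(2)*k + 7*sqrt(2)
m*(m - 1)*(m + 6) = m^3 + 5*m^2 - 6*m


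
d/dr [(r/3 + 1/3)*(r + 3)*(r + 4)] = r^2 + 16*r/3 + 19/3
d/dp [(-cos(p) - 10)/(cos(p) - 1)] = -11*sin(p)/(cos(p) - 1)^2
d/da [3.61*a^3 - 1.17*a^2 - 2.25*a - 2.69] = 10.83*a^2 - 2.34*a - 2.25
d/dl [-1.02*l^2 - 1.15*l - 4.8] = -2.04*l - 1.15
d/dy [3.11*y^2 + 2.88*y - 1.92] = 6.22*y + 2.88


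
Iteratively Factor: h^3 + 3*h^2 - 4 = (h - 1)*(h^2 + 4*h + 4) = (h - 1)*(h + 2)*(h + 2)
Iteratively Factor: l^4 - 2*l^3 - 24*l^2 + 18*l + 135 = (l + 3)*(l^3 - 5*l^2 - 9*l + 45) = (l + 3)^2*(l^2 - 8*l + 15) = (l - 5)*(l + 3)^2*(l - 3)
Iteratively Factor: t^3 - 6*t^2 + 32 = (t - 4)*(t^2 - 2*t - 8) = (t - 4)*(t + 2)*(t - 4)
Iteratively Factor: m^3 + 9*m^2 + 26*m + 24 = (m + 4)*(m^2 + 5*m + 6) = (m + 2)*(m + 4)*(m + 3)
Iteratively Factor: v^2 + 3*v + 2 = (v + 2)*(v + 1)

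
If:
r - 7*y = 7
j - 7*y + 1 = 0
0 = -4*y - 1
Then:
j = -11/4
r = 21/4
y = -1/4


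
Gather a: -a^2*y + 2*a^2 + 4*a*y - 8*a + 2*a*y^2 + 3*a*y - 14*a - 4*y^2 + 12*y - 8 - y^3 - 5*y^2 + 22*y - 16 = a^2*(2 - y) + a*(2*y^2 + 7*y - 22) - y^3 - 9*y^2 + 34*y - 24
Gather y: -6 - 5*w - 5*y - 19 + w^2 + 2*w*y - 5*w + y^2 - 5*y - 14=w^2 - 10*w + y^2 + y*(2*w - 10) - 39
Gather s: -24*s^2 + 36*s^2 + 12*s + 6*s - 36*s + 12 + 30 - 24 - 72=12*s^2 - 18*s - 54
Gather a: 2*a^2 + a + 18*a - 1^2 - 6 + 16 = 2*a^2 + 19*a + 9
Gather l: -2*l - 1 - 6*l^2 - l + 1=-6*l^2 - 3*l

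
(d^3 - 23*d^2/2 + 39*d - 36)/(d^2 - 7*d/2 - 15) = (2*d^2 - 11*d + 12)/(2*d + 5)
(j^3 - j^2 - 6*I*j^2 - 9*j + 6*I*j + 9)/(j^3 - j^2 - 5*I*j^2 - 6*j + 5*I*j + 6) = (j - 3*I)/(j - 2*I)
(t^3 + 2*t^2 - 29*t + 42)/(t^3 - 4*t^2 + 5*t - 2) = (t^2 + 4*t - 21)/(t^2 - 2*t + 1)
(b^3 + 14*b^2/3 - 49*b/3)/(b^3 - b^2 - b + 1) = b*(3*b^2 + 14*b - 49)/(3*(b^3 - b^2 - b + 1))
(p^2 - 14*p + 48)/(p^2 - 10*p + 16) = (p - 6)/(p - 2)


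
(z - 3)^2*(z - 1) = z^3 - 7*z^2 + 15*z - 9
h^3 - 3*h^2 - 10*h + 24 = (h - 4)*(h - 2)*(h + 3)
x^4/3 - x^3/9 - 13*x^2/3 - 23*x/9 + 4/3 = (x/3 + 1/3)*(x - 4)*(x - 1/3)*(x + 3)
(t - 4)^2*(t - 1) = t^3 - 9*t^2 + 24*t - 16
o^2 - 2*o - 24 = (o - 6)*(o + 4)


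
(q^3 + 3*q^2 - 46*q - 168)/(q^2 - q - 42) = q + 4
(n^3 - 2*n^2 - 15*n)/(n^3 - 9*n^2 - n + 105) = n/(n - 7)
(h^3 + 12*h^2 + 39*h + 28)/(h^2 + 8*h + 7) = h + 4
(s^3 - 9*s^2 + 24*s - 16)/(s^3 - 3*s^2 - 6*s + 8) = (s - 4)/(s + 2)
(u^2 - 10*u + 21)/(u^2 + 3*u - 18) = (u - 7)/(u + 6)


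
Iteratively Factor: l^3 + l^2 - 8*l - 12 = (l + 2)*(l^2 - l - 6) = (l + 2)^2*(l - 3)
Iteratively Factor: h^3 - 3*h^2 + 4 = (h + 1)*(h^2 - 4*h + 4) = (h - 2)*(h + 1)*(h - 2)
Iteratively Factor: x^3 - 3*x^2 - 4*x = (x + 1)*(x^2 - 4*x) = (x - 4)*(x + 1)*(x)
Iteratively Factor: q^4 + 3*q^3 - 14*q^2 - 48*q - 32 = (q + 1)*(q^3 + 2*q^2 - 16*q - 32) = (q + 1)*(q + 2)*(q^2 - 16) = (q - 4)*(q + 1)*(q + 2)*(q + 4)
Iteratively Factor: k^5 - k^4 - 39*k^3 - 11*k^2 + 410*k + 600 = (k + 3)*(k^4 - 4*k^3 - 27*k^2 + 70*k + 200) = (k + 3)*(k + 4)*(k^3 - 8*k^2 + 5*k + 50) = (k + 2)*(k + 3)*(k + 4)*(k^2 - 10*k + 25) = (k - 5)*(k + 2)*(k + 3)*(k + 4)*(k - 5)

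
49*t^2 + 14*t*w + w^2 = (7*t + w)^2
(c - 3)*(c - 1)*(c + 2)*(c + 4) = c^4 + 2*c^3 - 13*c^2 - 14*c + 24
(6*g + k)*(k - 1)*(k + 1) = 6*g*k^2 - 6*g + k^3 - k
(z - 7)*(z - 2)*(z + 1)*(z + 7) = z^4 - z^3 - 51*z^2 + 49*z + 98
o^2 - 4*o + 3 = (o - 3)*(o - 1)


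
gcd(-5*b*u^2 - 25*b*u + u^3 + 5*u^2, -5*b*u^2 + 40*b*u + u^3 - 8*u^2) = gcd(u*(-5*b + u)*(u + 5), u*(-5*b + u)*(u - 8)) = -5*b*u + u^2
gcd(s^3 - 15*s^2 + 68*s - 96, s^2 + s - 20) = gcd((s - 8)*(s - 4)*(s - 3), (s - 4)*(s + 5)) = s - 4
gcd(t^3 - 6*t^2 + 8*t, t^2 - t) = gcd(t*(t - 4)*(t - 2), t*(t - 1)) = t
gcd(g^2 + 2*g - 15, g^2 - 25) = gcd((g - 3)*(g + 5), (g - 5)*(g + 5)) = g + 5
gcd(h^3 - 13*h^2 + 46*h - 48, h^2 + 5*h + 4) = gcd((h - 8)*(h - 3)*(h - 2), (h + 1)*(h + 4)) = 1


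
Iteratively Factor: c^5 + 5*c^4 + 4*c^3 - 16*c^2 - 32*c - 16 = (c + 2)*(c^4 + 3*c^3 - 2*c^2 - 12*c - 8) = (c + 2)^2*(c^3 + c^2 - 4*c - 4) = (c - 2)*(c + 2)^2*(c^2 + 3*c + 2) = (c - 2)*(c + 2)^3*(c + 1)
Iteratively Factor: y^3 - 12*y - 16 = (y + 2)*(y^2 - 2*y - 8) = (y - 4)*(y + 2)*(y + 2)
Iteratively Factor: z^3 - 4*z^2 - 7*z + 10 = (z - 1)*(z^2 - 3*z - 10) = (z - 1)*(z + 2)*(z - 5)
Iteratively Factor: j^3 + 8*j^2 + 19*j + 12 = (j + 4)*(j^2 + 4*j + 3) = (j + 1)*(j + 4)*(j + 3)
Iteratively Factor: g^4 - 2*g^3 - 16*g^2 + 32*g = (g + 4)*(g^3 - 6*g^2 + 8*g) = (g - 4)*(g + 4)*(g^2 - 2*g) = (g - 4)*(g - 2)*(g + 4)*(g)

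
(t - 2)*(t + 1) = t^2 - t - 2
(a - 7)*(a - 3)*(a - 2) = a^3 - 12*a^2 + 41*a - 42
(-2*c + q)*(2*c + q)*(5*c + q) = -20*c^3 - 4*c^2*q + 5*c*q^2 + q^3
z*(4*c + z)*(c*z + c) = 4*c^2*z^2 + 4*c^2*z + c*z^3 + c*z^2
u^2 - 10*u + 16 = (u - 8)*(u - 2)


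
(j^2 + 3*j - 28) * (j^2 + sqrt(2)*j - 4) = j^4 + sqrt(2)*j^3 + 3*j^3 - 32*j^2 + 3*sqrt(2)*j^2 - 28*sqrt(2)*j - 12*j + 112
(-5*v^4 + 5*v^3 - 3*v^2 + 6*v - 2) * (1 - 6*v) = 30*v^5 - 35*v^4 + 23*v^3 - 39*v^2 + 18*v - 2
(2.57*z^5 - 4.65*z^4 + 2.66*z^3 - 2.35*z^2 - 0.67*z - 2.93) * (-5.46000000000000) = -14.0322*z^5 + 25.389*z^4 - 14.5236*z^3 + 12.831*z^2 + 3.6582*z + 15.9978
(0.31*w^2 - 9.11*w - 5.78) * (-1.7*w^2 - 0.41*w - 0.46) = -0.527*w^4 + 15.3599*w^3 + 13.4185*w^2 + 6.5604*w + 2.6588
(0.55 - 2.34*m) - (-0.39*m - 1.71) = 2.26 - 1.95*m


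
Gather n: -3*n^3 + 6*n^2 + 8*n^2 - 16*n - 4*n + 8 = -3*n^3 + 14*n^2 - 20*n + 8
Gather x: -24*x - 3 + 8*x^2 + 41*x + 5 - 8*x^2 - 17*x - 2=0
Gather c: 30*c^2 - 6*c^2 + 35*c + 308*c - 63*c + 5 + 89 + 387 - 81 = 24*c^2 + 280*c + 400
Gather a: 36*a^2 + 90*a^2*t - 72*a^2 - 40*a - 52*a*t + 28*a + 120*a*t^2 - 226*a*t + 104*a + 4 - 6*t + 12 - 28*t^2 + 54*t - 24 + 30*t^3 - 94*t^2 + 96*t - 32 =a^2*(90*t - 36) + a*(120*t^2 - 278*t + 92) + 30*t^3 - 122*t^2 + 144*t - 40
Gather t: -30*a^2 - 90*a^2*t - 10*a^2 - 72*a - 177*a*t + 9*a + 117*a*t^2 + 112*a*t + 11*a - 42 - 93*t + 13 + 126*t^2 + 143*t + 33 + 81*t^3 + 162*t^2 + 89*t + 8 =-40*a^2 - 52*a + 81*t^3 + t^2*(117*a + 288) + t*(-90*a^2 - 65*a + 139) + 12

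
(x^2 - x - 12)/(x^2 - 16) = (x + 3)/(x + 4)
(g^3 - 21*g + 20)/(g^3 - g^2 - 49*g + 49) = (g^2 + g - 20)/(g^2 - 49)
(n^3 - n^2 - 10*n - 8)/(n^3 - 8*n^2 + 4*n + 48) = (n + 1)/(n - 6)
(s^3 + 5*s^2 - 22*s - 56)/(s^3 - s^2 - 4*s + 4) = (s^2 + 3*s - 28)/(s^2 - 3*s + 2)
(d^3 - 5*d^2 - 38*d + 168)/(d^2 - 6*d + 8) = (d^2 - d - 42)/(d - 2)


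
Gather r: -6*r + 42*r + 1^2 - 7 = 36*r - 6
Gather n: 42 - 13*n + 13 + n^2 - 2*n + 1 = n^2 - 15*n + 56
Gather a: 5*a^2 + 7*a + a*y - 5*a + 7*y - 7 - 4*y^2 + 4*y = 5*a^2 + a*(y + 2) - 4*y^2 + 11*y - 7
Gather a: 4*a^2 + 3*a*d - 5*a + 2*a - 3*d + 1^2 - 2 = 4*a^2 + a*(3*d - 3) - 3*d - 1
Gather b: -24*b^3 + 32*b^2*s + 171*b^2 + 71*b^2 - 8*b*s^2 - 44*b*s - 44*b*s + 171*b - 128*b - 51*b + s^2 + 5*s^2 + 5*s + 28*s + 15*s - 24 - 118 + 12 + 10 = -24*b^3 + b^2*(32*s + 242) + b*(-8*s^2 - 88*s - 8) + 6*s^2 + 48*s - 120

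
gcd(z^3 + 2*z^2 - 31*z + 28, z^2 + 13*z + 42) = z + 7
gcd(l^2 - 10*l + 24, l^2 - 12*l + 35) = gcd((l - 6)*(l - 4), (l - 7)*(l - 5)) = 1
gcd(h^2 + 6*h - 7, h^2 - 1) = h - 1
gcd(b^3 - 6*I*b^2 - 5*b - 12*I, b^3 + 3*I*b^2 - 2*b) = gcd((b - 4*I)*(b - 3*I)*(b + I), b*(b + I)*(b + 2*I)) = b + I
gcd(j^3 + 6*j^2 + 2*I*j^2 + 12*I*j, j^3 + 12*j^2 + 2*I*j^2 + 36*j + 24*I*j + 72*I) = j^2 + j*(6 + 2*I) + 12*I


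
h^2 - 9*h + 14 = (h - 7)*(h - 2)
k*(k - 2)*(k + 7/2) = k^3 + 3*k^2/2 - 7*k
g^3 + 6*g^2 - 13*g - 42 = (g - 3)*(g + 2)*(g + 7)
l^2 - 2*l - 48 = (l - 8)*(l + 6)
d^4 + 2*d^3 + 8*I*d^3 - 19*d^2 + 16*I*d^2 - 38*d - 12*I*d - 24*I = (d + 2)*(d + I)*(d + 3*I)*(d + 4*I)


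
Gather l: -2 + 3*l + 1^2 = 3*l - 1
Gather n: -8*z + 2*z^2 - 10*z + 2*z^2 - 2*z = 4*z^2 - 20*z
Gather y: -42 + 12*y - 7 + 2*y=14*y - 49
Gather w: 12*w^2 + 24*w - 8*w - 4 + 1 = 12*w^2 + 16*w - 3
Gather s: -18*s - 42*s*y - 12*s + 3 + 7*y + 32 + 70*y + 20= s*(-42*y - 30) + 77*y + 55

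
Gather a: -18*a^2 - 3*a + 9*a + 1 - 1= -18*a^2 + 6*a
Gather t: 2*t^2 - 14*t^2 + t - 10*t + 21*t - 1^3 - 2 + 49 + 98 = -12*t^2 + 12*t + 144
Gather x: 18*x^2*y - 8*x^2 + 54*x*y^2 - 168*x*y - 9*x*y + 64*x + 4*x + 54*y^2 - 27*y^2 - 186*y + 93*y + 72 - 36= x^2*(18*y - 8) + x*(54*y^2 - 177*y + 68) + 27*y^2 - 93*y + 36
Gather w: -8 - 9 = -17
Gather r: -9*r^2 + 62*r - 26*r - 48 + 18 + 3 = -9*r^2 + 36*r - 27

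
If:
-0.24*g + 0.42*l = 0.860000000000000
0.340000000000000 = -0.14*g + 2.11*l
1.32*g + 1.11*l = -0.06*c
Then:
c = 83.77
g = -3.74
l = -0.09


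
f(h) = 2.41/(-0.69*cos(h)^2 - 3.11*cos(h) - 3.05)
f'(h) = 2.41*(-1.38*sin(h)*cos(h) - 3.11*sin(h))/(-0.69*cos(h)^2 - 3.11*cos(h) - 3.05)^2 = -(3.3258*cos(h) + 7.4951)*sin(h)/(0.69*cos(h)^2 + 3.11*cos(h) + 3.05)^2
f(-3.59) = -2.98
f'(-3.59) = -2.99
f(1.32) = -0.62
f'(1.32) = -0.54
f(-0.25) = -0.36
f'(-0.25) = 0.06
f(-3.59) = -2.98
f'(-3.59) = -2.99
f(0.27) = -0.36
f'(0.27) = -0.06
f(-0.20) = -0.36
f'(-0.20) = 0.05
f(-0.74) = -0.42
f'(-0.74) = 0.20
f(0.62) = -0.40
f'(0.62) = -0.16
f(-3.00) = -3.72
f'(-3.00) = 1.42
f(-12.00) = -0.39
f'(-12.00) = -0.15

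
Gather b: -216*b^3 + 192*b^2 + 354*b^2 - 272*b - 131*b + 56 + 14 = -216*b^3 + 546*b^2 - 403*b + 70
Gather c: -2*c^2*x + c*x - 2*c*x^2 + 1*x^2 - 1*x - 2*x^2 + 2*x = -2*c^2*x + c*(-2*x^2 + x) - x^2 + x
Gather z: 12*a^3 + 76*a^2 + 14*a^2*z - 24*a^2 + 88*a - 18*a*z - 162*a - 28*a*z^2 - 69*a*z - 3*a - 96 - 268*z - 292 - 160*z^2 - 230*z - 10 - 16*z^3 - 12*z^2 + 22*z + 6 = 12*a^3 + 52*a^2 - 77*a - 16*z^3 + z^2*(-28*a - 172) + z*(14*a^2 - 87*a - 476) - 392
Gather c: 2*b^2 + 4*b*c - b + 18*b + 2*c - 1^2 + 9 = 2*b^2 + 17*b + c*(4*b + 2) + 8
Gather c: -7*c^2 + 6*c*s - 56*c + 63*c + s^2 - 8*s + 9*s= -7*c^2 + c*(6*s + 7) + s^2 + s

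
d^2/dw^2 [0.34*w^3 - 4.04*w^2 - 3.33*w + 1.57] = 2.04*w - 8.08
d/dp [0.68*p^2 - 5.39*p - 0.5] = 1.36*p - 5.39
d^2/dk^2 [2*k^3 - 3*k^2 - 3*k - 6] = 12*k - 6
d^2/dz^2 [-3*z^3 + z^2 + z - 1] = 2 - 18*z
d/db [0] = 0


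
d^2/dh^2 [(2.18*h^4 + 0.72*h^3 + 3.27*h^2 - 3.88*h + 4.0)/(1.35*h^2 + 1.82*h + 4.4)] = (7.9461*h^6 + 32.13756*h^5 + 121.021392*h^4 + 245.323916*h^3 + 468.24936*h^2 + 280.8864*h + 167.73568)/(2.460375*h^6 + 9.95085*h^5 + 37.47222*h^4 + 70.893368*h^3 + 122.13168*h^2 + 105.7056*h + 85.184)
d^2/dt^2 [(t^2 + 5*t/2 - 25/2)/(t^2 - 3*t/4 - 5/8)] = 64*(52*t^3 - 570*t^2 + 525*t - 250)/(512*t^6 - 1152*t^5 - 96*t^4 + 1224*t^3 + 60*t^2 - 450*t - 125)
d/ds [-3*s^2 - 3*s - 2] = -6*s - 3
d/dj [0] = 0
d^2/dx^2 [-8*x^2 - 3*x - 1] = -16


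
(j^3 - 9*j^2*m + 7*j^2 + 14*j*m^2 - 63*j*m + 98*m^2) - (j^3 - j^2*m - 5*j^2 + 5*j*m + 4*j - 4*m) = -8*j^2*m + 12*j^2 + 14*j*m^2 - 68*j*m - 4*j + 98*m^2 + 4*m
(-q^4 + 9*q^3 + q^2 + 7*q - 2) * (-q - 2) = q^5 - 7*q^4 - 19*q^3 - 9*q^2 - 12*q + 4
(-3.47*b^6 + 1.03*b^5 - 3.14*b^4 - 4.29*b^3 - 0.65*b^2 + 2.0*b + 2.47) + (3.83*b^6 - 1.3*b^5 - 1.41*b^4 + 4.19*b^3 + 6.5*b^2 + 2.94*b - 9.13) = 0.36*b^6 - 0.27*b^5 - 4.55*b^4 - 0.0999999999999996*b^3 + 5.85*b^2 + 4.94*b - 6.66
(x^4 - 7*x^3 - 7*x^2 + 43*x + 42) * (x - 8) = x^5 - 15*x^4 + 49*x^3 + 99*x^2 - 302*x - 336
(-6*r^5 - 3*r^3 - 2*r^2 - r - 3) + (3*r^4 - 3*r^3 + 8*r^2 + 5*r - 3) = -6*r^5 + 3*r^4 - 6*r^3 + 6*r^2 + 4*r - 6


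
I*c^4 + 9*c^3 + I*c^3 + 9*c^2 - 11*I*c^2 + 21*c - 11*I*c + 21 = (c - 7*I)*(c - 3*I)*(c + I)*(I*c + I)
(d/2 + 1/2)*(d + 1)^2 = d^3/2 + 3*d^2/2 + 3*d/2 + 1/2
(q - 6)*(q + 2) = q^2 - 4*q - 12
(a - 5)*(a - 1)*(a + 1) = a^3 - 5*a^2 - a + 5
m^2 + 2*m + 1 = (m + 1)^2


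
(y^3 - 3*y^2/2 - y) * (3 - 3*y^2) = -3*y^5 + 9*y^4/2 + 6*y^3 - 9*y^2/2 - 3*y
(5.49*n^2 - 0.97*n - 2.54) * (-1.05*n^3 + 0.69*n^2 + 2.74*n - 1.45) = -5.7645*n^5 + 4.8066*n^4 + 17.0403*n^3 - 12.3709*n^2 - 5.5531*n + 3.683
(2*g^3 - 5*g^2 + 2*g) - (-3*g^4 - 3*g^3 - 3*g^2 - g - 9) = 3*g^4 + 5*g^3 - 2*g^2 + 3*g + 9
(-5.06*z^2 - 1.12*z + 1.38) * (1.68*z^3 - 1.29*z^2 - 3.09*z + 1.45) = -8.5008*z^5 + 4.6458*z^4 + 19.3986*z^3 - 5.6564*z^2 - 5.8882*z + 2.001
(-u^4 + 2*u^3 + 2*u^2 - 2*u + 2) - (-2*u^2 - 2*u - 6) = -u^4 + 2*u^3 + 4*u^2 + 8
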